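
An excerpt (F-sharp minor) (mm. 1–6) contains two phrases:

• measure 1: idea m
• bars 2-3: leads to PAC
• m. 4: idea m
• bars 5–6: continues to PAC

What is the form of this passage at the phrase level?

repeated phrase

Both phrases have the same opening (m) and the same cadence (perfect authentic cadence): the second is a restatement, not a consequent, so this is a repeated phrase rather than a period.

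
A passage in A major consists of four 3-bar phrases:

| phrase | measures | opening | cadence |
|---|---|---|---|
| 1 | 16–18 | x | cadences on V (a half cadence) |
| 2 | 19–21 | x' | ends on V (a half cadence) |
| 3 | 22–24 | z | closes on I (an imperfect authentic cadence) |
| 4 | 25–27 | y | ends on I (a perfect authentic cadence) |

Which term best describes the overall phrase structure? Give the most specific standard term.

Four phrases in two halves: the first half (bars 16–21) ends with a half cadence, the second (mm. 22–27) with a perfect authentic cadence — a large antecedent–consequent pair, i.e. a double period.
Phrase 3 begins with different material from phrase 1, making it contrasting.

contrasting double period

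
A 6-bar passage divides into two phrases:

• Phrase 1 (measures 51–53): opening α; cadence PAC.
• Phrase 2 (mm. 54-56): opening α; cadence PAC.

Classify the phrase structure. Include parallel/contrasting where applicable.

Both phrases have the same opening (α) and the same cadence (perfect authentic cadence): the second is a restatement, not a consequent, so this is a repeated phrase rather than a period.

repeated phrase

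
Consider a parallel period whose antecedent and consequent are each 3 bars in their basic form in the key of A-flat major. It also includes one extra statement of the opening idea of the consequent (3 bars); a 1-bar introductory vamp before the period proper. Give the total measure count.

10 measures

Basic parallel period: 3 + 3 = 6 bars.
6 (basic form) + 3 (extra statement) + 1 (introduction) = 10.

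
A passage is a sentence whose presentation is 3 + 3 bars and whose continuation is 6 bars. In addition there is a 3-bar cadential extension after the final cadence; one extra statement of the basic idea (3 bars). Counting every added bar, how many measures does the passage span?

Basic sentence: 3 + 3 + 6 = 12 bars.
12 (basic form) + 3 (cadential extension) + 3 (extra statement) = 18.

18 measures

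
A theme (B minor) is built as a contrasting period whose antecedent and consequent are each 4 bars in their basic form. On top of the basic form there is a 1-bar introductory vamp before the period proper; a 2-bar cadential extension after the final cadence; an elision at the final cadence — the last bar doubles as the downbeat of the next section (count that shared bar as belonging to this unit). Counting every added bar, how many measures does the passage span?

11 measures

Basic contrasting period: 4 + 4 = 8 bars.
8 (basic form) + 1 (introduction) + 2 (cadential extension) = 11.
The elision shares a bar with the next section but does not change this unit's count.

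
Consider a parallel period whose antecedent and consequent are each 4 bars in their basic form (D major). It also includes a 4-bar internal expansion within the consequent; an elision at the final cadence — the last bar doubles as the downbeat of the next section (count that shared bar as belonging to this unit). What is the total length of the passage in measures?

Basic parallel period: 4 + 4 = 8 bars.
8 (basic form) + 4 (internal expansion) = 12.
The elision shares a bar with the next section but does not change this unit's count.

12 measures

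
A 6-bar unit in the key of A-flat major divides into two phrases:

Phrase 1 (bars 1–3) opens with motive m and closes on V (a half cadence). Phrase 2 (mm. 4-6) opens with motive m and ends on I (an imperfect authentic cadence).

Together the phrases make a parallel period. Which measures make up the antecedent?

measures 1–3

The phrase ending with the weaker cadence (half cadence) is the antecedent; the one ending more conclusively (imperfect authentic cadence) is the consequent. The antecedent is measures 1–3.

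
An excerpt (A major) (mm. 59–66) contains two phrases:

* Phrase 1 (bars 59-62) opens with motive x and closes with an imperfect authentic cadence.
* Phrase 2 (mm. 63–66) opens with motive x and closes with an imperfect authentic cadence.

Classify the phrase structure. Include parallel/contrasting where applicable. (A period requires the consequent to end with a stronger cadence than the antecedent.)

repeated phrase

Both phrases have the same opening (x) and the same cadence (imperfect authentic cadence): the second is a restatement, not a consequent, so this is a repeated phrase rather than a period.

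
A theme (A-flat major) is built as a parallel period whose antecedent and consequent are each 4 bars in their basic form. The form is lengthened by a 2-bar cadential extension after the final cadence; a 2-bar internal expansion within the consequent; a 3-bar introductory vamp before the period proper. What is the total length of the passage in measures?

15 measures

Basic parallel period: 4 + 4 = 8 bars.
8 (basic form) + 2 (cadential extension) + 2 (internal expansion) + 3 (introduction) = 15.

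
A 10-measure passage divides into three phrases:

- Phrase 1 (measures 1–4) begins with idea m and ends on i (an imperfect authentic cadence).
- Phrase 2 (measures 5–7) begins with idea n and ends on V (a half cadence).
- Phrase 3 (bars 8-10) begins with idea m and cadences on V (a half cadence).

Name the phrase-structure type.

The final phrase closes with a half cadence, which is not stronger than the preceding half cadence; the 3 phrases lack an overall antecedent–consequent design and so form a phrase group.

phrase group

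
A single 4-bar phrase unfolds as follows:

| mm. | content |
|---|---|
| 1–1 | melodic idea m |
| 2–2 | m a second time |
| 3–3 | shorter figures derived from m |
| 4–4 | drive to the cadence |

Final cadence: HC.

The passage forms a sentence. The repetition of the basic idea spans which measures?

measures 2–2

The presentation of a sentence is the basic idea (bar 1) plus its repetition (bar 2); the repetition of the basic idea is therefore m. 2.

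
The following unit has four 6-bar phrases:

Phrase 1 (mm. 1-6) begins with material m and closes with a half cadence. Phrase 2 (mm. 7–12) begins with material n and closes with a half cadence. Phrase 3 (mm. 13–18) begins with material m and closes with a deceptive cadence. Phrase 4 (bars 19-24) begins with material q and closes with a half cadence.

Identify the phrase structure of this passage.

Phrase 4 ends with a half cadence, no stronger than phrase 2's half cadence, so the four phrases do not form a double period; nor do phrases 3–4 duplicate 1–2, so it is not a repeated period. With no phrase reaching a conclusive cadence, the passage is a phrase group.

phrase group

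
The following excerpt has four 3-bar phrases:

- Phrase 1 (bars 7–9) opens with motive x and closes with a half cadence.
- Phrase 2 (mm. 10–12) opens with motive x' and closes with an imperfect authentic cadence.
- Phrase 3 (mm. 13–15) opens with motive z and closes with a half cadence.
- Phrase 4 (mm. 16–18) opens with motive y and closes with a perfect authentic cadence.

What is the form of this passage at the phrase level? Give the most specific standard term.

Four phrases in two halves: the first half (measures 7-12) ends with an imperfect authentic cadence, the second (mm. 13–18) with a perfect authentic cadence — a large antecedent–consequent pair, i.e. a double period.
Phrase 3 begins with different material from phrase 1, making it contrasting.

contrasting double period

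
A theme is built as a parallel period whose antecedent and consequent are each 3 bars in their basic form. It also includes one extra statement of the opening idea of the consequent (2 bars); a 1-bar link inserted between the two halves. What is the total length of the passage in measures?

9 measures

Basic parallel period: 3 + 3 = 6 bars.
6 (basic form) + 2 (extra statement) + 1 (link) = 9.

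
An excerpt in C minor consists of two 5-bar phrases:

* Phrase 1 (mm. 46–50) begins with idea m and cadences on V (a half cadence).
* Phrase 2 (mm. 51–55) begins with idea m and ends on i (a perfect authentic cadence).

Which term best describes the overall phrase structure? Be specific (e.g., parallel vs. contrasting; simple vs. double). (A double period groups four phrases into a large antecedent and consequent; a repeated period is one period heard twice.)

parallel period

Phrase 1 ends with a half cadence (weaker) and phrase 2 with a perfect authentic cadence (stronger): antecedent + consequent = a period.
The two phrases open with the same material (m / m), so the period is parallel.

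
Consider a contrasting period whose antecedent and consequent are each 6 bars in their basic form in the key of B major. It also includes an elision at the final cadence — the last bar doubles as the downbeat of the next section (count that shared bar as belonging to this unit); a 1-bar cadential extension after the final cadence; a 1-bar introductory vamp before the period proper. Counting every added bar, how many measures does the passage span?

Basic contrasting period: 6 + 6 = 12 bars.
12 (basic form) + 1 (cadential extension) + 1 (introduction) = 14.
The elision shares a bar with the next section but does not change this unit's count.

14 measures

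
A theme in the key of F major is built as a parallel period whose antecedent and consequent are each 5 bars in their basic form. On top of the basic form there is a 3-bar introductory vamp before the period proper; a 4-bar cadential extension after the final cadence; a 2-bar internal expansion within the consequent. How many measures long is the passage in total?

19 measures

Basic parallel period: 5 + 5 = 10 bars.
10 (basic form) + 3 (introduction) + 4 (cadential extension) + 2 (internal expansion) = 19.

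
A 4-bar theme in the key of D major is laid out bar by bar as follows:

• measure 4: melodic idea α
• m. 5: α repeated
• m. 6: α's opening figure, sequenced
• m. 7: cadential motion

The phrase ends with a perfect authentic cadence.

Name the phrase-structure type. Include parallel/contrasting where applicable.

sentence

Basic idea (m. 4) + its repetition (measure 5) form the presentation; fragmentation and cadence (bars 6-7) form the continuation — the 4-bar whole is a sentence.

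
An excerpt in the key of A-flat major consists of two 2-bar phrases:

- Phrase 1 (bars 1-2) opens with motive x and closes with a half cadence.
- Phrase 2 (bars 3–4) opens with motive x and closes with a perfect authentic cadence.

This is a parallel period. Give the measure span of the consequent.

The phrase ending with the weaker cadence (half cadence) is the antecedent; the one ending more conclusively (perfect authentic cadence) is the consequent. The consequent is measures 3–4.

measures 3–4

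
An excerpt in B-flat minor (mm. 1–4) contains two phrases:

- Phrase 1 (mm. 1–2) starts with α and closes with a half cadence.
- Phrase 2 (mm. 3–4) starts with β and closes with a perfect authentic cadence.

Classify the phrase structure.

contrasting period

Phrase 1 ends with a half cadence (weaker) and phrase 2 with a perfect authentic cadence (stronger): antecedent + consequent = a period.
The two phrases open with different material (α / β), so the period is contrasting.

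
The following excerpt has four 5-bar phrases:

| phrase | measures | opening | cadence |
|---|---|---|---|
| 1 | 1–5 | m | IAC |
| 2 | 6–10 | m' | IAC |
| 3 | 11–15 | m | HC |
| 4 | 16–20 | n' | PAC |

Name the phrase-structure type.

parallel double period

Four phrases in two halves: the first half (bars 1–10) ends with an imperfect authentic cadence, the second (mm. 11–20) with a perfect authentic cadence — a large antecedent–consequent pair, i.e. a double period.
Phrase 3 begins with the same material as phrase 1, making it parallel.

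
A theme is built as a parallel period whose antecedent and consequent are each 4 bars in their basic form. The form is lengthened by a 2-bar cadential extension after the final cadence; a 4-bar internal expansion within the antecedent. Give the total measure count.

14 measures

Basic parallel period: 4 + 4 = 8 bars.
8 (basic form) + 2 (cadential extension) + 4 (internal expansion) = 14.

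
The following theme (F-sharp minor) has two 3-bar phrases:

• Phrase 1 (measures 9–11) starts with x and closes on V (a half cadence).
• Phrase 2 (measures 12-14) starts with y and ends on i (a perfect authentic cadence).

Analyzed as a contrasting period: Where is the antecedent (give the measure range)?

The antecedent is the phrase ending with the weaker cadence (half cadence, phrase 1) and the consequent the one ending more conclusively (perfect authentic cadence, phrase 2); the antecedent is mm. 9–11.

measures 9–11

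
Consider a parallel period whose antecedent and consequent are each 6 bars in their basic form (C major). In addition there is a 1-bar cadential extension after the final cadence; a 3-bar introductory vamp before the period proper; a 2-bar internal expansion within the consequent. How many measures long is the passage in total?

18 measures

Basic parallel period: 6 + 6 = 12 bars.
12 (basic form) + 1 (cadential extension) + 3 (introduction) + 2 (internal expansion) = 18.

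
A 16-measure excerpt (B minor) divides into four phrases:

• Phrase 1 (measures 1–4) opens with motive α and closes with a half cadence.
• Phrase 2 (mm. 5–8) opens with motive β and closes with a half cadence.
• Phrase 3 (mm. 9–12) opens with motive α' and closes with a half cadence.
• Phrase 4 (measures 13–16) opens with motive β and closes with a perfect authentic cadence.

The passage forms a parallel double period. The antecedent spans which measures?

In a double period the four phrases pair into a large antecedent (phrases 1–2, ending half cadence) and a large consequent (phrases 3–4, ending perfect authentic cadence). The antecedent spans mm. 1–8.

measures 1–8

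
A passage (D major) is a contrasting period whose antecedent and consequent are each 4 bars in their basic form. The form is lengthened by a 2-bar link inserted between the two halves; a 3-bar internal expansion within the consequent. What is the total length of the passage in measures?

Basic contrasting period: 4 + 4 = 8 bars.
8 (basic form) + 2 (link) + 3 (internal expansion) = 13.

13 measures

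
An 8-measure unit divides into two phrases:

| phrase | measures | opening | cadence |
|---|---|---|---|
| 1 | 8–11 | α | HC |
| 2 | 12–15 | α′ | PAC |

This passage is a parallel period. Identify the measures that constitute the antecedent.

The antecedent is the phrase ending with the weaker cadence (half cadence, phrase 1) and the consequent the one ending more conclusively (perfect authentic cadence, phrase 2); the antecedent is mm. 8-11.

measures 8–11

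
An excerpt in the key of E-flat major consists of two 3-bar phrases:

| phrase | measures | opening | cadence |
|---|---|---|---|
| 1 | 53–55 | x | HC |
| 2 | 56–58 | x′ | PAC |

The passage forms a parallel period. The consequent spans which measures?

measures 56–58

The antecedent is the phrase ending with the weaker cadence (half cadence, phrase 1) and the consequent the one ending more conclusively (perfect authentic cadence, phrase 2); the consequent is bars 56–58.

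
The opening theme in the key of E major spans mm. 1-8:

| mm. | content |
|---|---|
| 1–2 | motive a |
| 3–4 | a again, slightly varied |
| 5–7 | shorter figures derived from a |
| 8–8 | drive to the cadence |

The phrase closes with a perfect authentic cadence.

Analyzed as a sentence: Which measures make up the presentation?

measures 1–4

The presentation of a sentence is the basic idea (mm. 1–2) plus its repetition (bars 3-4); the presentation is therefore measures 1–4.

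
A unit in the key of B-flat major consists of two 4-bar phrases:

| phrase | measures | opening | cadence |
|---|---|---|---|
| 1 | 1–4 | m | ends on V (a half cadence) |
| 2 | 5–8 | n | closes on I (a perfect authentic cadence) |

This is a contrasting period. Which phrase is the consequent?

The phrase ending with the weaker cadence (half cadence) is the antecedent; the one ending more conclusively (perfect authentic cadence) is the consequent. The consequent is phrase 2.

phrase 2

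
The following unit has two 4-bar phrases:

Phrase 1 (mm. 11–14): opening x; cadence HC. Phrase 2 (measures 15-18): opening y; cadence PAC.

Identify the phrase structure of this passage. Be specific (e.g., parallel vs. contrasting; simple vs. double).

Phrase 1 ends with a half cadence (weaker) and phrase 2 with a perfect authentic cadence (stronger): antecedent + consequent = a period.
The two phrases open with different material (x / y), so the period is contrasting.

contrasting period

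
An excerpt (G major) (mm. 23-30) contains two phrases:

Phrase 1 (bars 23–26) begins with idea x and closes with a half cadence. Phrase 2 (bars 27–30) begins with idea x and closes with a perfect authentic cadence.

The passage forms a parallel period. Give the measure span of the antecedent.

measures 23–26

The phrase ending with the weaker cadence (half cadence) is the antecedent; the one ending more conclusively (perfect authentic cadence) is the consequent. The antecedent is measures 23–26.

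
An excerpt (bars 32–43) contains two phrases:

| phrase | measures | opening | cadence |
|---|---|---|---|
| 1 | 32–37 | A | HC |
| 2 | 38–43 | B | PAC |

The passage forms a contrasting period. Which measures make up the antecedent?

measures 32–37

The phrase ending with the weaker cadence (half cadence) is the antecedent; the one ending more conclusively (perfect authentic cadence) is the consequent. The antecedent is measures 32–37.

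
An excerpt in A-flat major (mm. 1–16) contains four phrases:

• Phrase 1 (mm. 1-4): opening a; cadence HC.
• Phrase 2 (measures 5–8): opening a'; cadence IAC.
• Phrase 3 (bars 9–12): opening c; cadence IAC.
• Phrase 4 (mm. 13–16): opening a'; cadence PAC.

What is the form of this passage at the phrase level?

Four phrases in two halves: the first half (mm. 1-8) ends with an imperfect authentic cadence, the second (measures 9–16) with a perfect authentic cadence — a large antecedent–consequent pair, i.e. a double period.
Phrase 3 begins with different material from phrase 1, making it contrasting.

contrasting double period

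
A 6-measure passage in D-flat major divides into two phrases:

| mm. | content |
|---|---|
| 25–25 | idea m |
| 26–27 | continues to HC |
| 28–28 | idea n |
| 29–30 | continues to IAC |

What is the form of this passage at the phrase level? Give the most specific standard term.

contrasting period

Phrase 1 ends with a half cadence (weaker) and phrase 2 with an imperfect authentic cadence (stronger): antecedent + consequent = a period.
The two phrases open with different material (m / n), so the period is contrasting.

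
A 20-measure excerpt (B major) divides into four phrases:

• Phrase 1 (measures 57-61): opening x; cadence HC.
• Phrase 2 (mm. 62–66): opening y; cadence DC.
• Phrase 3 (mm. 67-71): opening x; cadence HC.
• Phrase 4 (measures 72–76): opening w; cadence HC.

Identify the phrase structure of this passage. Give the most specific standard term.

phrase group

Phrase 4 ends with a half cadence, no stronger than phrase 2's deceptive cadence, so the four phrases do not form a double period; nor do phrases 3–4 duplicate 1–2, so it is not a repeated period. With no phrase reaching a conclusive cadence, the passage is a phrase group.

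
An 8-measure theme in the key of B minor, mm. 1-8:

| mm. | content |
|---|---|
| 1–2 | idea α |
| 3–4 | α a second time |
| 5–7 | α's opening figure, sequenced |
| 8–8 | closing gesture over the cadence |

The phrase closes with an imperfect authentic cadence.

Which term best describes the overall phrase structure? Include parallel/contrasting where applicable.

Basic idea (measures 1–2) + its repetition (bars 3–4) form the presentation; fragmentation and cadence (mm. 5-8) form the continuation — the 8-bar whole is a sentence.

sentence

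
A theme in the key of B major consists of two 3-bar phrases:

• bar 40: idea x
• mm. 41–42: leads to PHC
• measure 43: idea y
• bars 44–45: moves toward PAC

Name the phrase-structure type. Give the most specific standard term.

Phrase 1 ends with a Phrygian half cadence (weaker) and phrase 2 with a perfect authentic cadence (stronger): antecedent + consequent = a period.
The two phrases open with different material (x / y), so the period is contrasting.

contrasting period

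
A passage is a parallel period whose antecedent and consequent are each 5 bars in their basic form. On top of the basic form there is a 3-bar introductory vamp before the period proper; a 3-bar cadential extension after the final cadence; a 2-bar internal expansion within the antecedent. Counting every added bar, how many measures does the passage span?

Basic parallel period: 5 + 5 = 10 bars.
10 (basic form) + 3 (introduction) + 3 (cadential extension) + 2 (internal expansion) = 18.

18 measures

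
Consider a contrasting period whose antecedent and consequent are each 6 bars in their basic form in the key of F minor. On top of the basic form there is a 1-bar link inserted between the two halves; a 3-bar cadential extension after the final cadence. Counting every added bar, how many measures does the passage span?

16 measures

Basic contrasting period: 6 + 6 = 12 bars.
12 (basic form) + 1 (link) + 3 (cadential extension) = 16.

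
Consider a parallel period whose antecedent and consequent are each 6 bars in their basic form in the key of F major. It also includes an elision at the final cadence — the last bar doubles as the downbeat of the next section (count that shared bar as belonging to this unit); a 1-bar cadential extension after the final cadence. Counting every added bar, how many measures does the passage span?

Basic parallel period: 6 + 6 = 12 bars.
12 (basic form) + 1 (cadential extension) = 13.
The elision shares a bar with the next section but does not change this unit's count.

13 measures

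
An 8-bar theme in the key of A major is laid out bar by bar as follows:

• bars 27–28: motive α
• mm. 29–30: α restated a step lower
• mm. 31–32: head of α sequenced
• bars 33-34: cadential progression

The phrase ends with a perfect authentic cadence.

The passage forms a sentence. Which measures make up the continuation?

measures 31–34

After the presentation (bars 27–30), the continuation covers the fragmentation through the cadence: measures 31–34.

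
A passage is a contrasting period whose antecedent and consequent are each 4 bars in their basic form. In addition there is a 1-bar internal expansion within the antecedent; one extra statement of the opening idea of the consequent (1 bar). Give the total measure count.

Basic contrasting period: 4 + 4 = 8 bars.
8 (basic form) + 1 (internal expansion) + 1 (extra statement) = 10.

10 measures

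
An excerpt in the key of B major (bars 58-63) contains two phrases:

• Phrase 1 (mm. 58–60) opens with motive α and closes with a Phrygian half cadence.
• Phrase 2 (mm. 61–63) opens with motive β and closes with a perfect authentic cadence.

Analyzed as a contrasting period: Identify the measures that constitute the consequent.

measures 61–63

The antecedent is the phrase ending with the weaker cadence (Phrygian half cadence, phrase 1) and the consequent the one ending more conclusively (perfect authentic cadence, phrase 2); the consequent is mm. 61-63.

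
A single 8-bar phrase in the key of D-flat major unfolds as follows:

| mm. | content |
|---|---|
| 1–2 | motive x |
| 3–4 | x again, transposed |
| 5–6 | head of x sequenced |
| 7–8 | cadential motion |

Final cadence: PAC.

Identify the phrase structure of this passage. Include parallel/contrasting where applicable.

sentence

Basic idea (mm. 1–2) + its repetition (mm. 3–4) form the presentation; fragmentation and cadence (measures 5-8) form the continuation — the 8-bar whole is a sentence.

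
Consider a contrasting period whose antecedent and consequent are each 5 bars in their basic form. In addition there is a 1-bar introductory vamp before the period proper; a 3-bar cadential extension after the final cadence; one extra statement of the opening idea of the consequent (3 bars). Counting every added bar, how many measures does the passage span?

17 measures

Basic contrasting period: 5 + 5 = 10 bars.
10 (basic form) + 1 (introduction) + 3 (cadential extension) + 3 (extra statement) = 17.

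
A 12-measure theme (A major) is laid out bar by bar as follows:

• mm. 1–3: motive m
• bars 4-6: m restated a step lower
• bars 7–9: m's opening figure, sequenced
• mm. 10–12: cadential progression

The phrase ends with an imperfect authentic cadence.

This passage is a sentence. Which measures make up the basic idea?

The presentation of a sentence is the basic idea (bars 1–3) plus its repetition (mm. 4-6); the basic idea is therefore mm. 1-3.

measures 1–3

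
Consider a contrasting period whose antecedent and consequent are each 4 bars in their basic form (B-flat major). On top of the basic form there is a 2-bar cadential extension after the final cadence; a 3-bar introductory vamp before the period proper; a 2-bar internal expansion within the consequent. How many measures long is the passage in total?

15 measures

Basic contrasting period: 4 + 4 = 8 bars.
8 (basic form) + 2 (cadential extension) + 3 (introduction) + 2 (internal expansion) = 15.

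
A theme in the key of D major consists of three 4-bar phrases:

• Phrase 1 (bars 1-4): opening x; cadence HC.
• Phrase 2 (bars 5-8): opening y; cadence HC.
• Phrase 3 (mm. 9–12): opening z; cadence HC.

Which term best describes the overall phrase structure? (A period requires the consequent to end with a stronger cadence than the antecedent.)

The final phrase closes with a half cadence, which is not stronger than the preceding half cadence; the 3 phrases lack an overall antecedent–consequent design and so form a phrase group.

phrase group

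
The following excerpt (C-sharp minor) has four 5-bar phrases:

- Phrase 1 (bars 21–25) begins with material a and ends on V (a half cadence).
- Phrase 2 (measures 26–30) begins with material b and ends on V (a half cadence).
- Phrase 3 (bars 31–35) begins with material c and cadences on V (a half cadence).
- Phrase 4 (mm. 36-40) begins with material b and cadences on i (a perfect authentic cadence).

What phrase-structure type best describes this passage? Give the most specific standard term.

Four phrases in two halves: the first half (measures 21–30) ends with a half cadence, the second (measures 31-40) with a perfect authentic cadence — a large antecedent–consequent pair, i.e. a double period.
Phrase 3 begins with different material from phrase 1, making it contrasting.

contrasting double period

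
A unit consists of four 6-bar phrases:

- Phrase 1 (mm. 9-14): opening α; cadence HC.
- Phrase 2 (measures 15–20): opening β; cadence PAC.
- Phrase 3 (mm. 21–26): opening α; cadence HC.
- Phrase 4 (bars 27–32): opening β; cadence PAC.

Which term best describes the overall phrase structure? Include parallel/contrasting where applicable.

repeated period

The cadence pattern HC–PAC–HC–PAC is weak–strong twice, and phrases 3–4 restate phrases 1–2: a period heard twice, not a double period (which would end weakly at phrase 2).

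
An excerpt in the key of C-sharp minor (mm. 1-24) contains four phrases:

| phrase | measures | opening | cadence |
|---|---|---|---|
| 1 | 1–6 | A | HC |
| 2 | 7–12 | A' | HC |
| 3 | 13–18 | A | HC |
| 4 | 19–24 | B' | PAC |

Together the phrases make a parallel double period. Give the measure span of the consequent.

In a double period the first pair of phrases (ending half cadence) is the large antecedent and the second pair (ending perfect authentic cadence) is the large consequent; the consequent is measures 13–24.

measures 13–24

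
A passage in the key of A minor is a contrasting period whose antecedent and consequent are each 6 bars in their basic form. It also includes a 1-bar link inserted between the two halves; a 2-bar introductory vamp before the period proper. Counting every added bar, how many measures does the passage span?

15 measures

Basic contrasting period: 6 + 6 = 12 bars.
12 (basic form) + 1 (link) + 2 (introduction) = 15.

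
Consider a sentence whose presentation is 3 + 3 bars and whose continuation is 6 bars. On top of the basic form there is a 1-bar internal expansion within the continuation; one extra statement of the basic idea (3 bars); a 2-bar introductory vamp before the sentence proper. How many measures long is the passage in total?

18 measures

Basic sentence: 3 + 3 + 6 = 12 bars.
12 (basic form) + 1 (internal expansion) + 3 (extra statement) + 2 (introduction) = 18.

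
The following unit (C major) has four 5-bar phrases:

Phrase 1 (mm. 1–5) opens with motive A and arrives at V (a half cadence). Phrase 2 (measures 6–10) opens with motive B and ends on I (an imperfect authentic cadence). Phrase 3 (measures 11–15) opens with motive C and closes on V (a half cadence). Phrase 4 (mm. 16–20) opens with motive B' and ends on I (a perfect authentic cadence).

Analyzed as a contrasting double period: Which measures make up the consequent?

measures 11–20

In a double period the four phrases pair into a large antecedent (phrases 1–2, ending imperfect authentic cadence) and a large consequent (phrases 3–4, ending perfect authentic cadence). The consequent spans bars 11-20.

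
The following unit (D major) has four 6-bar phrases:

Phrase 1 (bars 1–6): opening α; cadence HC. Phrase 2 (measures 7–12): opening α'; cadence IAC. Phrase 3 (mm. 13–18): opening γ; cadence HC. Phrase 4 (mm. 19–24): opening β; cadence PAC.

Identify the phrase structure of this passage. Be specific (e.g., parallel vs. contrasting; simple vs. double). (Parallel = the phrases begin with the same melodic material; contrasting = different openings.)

Four phrases in two halves: the first half (mm. 1–12) ends with an imperfect authentic cadence, the second (mm. 13–24) with a perfect authentic cadence — a large antecedent–consequent pair, i.e. a double period.
Phrase 3 begins with different material from phrase 1, making it contrasting.

contrasting double period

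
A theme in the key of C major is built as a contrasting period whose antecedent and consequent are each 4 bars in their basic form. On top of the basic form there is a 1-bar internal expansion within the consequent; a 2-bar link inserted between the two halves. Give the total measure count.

11 measures

Basic contrasting period: 4 + 4 = 8 bars.
8 (basic form) + 1 (internal expansion) + 2 (link) = 11.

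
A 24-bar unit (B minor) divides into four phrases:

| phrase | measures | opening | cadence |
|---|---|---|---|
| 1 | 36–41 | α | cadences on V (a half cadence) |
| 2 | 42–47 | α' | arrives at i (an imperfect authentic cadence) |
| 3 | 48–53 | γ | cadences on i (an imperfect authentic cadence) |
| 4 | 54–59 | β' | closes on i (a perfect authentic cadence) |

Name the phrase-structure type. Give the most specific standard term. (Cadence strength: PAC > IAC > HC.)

contrasting double period

Four phrases in two halves: the first half (bars 36–47) ends with an imperfect authentic cadence, the second (bars 48–59) with a perfect authentic cadence — a large antecedent–consequent pair, i.e. a double period.
Phrase 3 begins with different material from phrase 1, making it contrasting.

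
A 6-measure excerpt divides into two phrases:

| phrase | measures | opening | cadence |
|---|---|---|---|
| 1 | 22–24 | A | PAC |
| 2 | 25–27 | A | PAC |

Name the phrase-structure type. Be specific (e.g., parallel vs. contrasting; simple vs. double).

Both phrases have the same opening (A) and the same cadence (perfect authentic cadence): the second is a restatement, not a consequent, so this is a repeated phrase rather than a period.

repeated phrase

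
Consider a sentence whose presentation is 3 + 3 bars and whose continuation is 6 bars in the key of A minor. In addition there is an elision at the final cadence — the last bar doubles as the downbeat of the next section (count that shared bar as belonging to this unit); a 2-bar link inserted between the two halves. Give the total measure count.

14 measures

Basic sentence: 3 + 3 + 6 = 12 bars.
12 (basic form) + 2 (link) = 14.
The elision shares a bar with the next section but does not change this unit's count.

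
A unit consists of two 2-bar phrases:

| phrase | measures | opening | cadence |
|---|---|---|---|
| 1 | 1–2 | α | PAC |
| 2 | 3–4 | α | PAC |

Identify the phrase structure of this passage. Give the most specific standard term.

repeated phrase

Both phrases have the same opening (α) and the same cadence (perfect authentic cadence): the second is a restatement, not a consequent, so this is a repeated phrase rather than a period.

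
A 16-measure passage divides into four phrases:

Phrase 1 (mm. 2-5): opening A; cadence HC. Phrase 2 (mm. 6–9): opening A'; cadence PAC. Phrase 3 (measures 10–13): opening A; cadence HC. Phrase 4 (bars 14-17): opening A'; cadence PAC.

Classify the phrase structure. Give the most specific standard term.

repeated period

The cadence pattern HC–PAC–HC–PAC is weak–strong twice, and phrases 3–4 restate phrases 1–2: a period heard twice, not a double period (which would end weakly at phrase 2).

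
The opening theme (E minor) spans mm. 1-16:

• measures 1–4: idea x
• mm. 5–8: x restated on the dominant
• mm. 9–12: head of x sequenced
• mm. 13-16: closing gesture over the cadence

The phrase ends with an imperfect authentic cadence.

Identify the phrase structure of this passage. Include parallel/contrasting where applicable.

Basic idea (measures 1–4) + its repetition (bars 5–8) form the presentation; fragmentation and cadence (bars 9–16) form the continuation — the 16-bar whole is a sentence.

sentence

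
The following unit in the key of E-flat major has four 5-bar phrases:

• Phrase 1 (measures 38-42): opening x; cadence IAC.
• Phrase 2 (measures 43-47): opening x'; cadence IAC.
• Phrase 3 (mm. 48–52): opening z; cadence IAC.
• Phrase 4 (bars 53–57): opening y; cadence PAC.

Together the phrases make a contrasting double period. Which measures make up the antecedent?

In a double period the first pair of phrases (ending imperfect authentic cadence) is the large antecedent and the second pair (ending perfect authentic cadence) is the large consequent; the antecedent is measures 38–47.

measures 38–47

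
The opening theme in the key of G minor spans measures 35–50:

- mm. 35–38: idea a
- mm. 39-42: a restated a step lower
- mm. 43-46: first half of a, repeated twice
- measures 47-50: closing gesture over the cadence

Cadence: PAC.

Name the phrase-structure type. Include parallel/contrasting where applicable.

Basic idea (bars 35-38) + its repetition (mm. 39–42) form the presentation; fragmentation and cadence (mm. 43–50) form the continuation — the 16-bar whole is a sentence.

sentence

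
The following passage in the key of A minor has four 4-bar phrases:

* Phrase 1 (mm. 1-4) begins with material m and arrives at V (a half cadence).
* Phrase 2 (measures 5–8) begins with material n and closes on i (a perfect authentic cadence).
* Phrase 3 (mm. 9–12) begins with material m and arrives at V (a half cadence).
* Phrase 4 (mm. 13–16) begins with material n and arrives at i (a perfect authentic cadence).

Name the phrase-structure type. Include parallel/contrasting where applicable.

repeated period

The cadence pattern HC–PAC–HC–PAC is weak–strong twice, and phrases 3–4 restate phrases 1–2: a period heard twice, not a double period (which would end weakly at phrase 2).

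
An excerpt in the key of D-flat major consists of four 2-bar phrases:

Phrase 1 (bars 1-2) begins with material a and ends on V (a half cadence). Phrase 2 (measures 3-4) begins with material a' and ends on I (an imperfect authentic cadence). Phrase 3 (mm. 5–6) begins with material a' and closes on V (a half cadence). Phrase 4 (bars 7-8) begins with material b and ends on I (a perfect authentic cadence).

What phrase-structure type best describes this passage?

parallel double period

Four phrases in two halves: the first half (measures 1–4) ends with an imperfect authentic cadence, the second (mm. 5-8) with a perfect authentic cadence — a large antecedent–consequent pair, i.e. a double period.
Phrase 3 begins with the same material as phrase 1, making it parallel.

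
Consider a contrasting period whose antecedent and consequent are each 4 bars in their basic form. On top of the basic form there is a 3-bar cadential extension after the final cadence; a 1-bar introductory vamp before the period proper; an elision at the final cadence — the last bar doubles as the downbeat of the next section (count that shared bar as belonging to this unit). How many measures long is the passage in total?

Basic contrasting period: 4 + 4 = 8 bars.
8 (basic form) + 3 (cadential extension) + 1 (introduction) = 12.
The elision shares a bar with the next section but does not change this unit's count.

12 measures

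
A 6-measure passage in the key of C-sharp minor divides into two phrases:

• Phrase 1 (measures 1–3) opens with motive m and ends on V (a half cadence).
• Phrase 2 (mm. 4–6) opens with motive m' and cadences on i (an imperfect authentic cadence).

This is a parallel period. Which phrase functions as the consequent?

The phrase ending with the weaker cadence (half cadence) is the antecedent; the one ending more conclusively (imperfect authentic cadence) is the consequent. The consequent is phrase 2.

phrase 2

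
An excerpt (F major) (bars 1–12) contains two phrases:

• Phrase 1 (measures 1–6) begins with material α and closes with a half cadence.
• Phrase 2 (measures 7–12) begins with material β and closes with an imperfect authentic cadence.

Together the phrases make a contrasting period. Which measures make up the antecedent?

measures 1–6

The phrase ending with the weaker cadence (half cadence) is the antecedent; the one ending more conclusively (imperfect authentic cadence) is the consequent. The antecedent is measures 1–6.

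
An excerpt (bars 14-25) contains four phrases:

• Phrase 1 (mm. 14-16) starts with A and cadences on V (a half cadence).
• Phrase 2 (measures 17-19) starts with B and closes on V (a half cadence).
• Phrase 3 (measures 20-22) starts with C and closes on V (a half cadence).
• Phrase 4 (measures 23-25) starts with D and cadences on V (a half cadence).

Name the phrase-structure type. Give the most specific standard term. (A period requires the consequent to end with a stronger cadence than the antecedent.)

phrase group

Phrase 4 ends with a half cadence, no stronger than phrase 2's half cadence, so the four phrases do not form a double period; nor do phrases 3–4 duplicate 1–2, so it is not a repeated period. With no phrase reaching a conclusive cadence, the passage is a phrase group.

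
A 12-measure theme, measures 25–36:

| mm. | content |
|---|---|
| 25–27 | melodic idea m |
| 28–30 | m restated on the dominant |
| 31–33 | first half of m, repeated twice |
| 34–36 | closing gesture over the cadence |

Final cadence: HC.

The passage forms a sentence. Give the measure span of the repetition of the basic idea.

measures 28–30

The presentation of a sentence is the basic idea (bars 25-27) plus its repetition (mm. 28-30); the repetition of the basic idea is therefore mm. 28–30.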